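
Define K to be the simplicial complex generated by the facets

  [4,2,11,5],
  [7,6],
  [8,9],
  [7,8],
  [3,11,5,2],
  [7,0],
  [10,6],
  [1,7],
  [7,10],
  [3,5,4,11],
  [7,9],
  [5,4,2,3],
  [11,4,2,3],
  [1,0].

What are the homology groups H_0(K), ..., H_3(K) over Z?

H_0 ≅ Z^2,  H_1 ≅ Z^3,  H_2 = 0,  H_3 ≅ Z.

Order the vertices as 0 < 1 < 2 < 3 < 4 < 5 < 6 < 7 < 8 < 9 < 10 < 11. Listing each simplex with vertices in this order, K has dimension 3 with simplices:

  0-simplices (12): [0], [1], [2], [3], [4], [5], [6], [7], [8], [9], [10], [11]
  1-simplices (19): [0,1], [0,7], [1,7], [2,3], [2,4], [2,5], [2,11], [3,4], [3,5], [3,11], [4,5], [4,11], [5,11], [6,7], [6,10], [7,8], [7,9], [7,10], [8,9]
  2-simplices (10): [2,3,4], [2,3,5], [2,3,11], [2,4,5], [2,4,11], [2,5,11], [3,4,5], [3,4,11], [3,5,11], [4,5,11]
  3-simplices (5): [2,3,4,5], [2,3,4,11], [2,3,5,11], [2,4,5,11], [3,4,5,11]

giving chain groups C_0 ≅ Z^12, C_1 ≅ Z^19, C_2 ≅ Z^10, C_3 ≅ Z^5.

The boundary map ∂_1: C_1 → C_0 is given by ∂[p,q] = [q] − [p]. For instance
  ∂[4,5] = [5] − [4].
The 12×19 boundary matrix has rank 10 and Smith normal form diag(1,1,1,1,1,1,1,1,1,1).

Boundary ∂_2: C_2 → C_1 acts by ∂[p,q,r] = [q,r] − [p,r] + [p,q]. For instance
  ∂[2,3,5] = [3,5] − [2,5] + [2,3],
  ∂[3,4,11] = [4,11] − [3,11] + [3,4].
The 19×10 boundary matrix has rank 6 and Smith normal form diag(1,1,1,1,1,1).

∂_3: C_3 → C_2 sends each 3-simplex σ to the alternating sum Σ_i (−1)^i (σ with its i-th vertex removed). For instance
  ∂[2,3,4,11] = [3,4,11] − [2,4,11] + [2,3,11] − [2,3,4],
  ∂[2,4,5,11] = [4,5,11] − [2,5,11] + [2,4,11] − [2,4,5].
The resulting 10×5 matrix has rank 4, and its Smith normal form has invariant factors (1,1,1,1).

Computing H_k = (kernel of ∂_k) / (image of ∂_{k+1}):

  H_0: rank C_0 − rank ∂_1 = 12 − 10 = 2, and the invariant factors of ∂_1 are all 1, so H_0 ≅ Z^2.
  H_1: rank ker ∂_1 − rank ∂_2 = (19 − 10) − 6 = 3, and the invariant factors of ∂_2 are all 1, so H_1 ≅ Z^3.
  H_2: rank ker ∂_2 − rank ∂_3 = (10 − 6) − 4 = 0, and the invariant factors of ∂_3 are all 1, so H_2 ≅ 0.
  H_3: rank ker ∂_3 − rank ∂_4 = (5 − 4) − 0 = 1, and there is no ∂_4, so H_3 ≅ Z.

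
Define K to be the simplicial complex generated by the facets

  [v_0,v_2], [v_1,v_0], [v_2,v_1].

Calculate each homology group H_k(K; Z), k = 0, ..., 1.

Take the total order v_0 < v_1 < v_2 on the vertex set. Then K (dimension 1) consists of the simplices:

  0-simplices (3): [v_0], [v_1], [v_2]
  1-simplices (3): [v_0,v_1], [v_0,v_2], [v_1,v_2]

so the chain groups are C_0 ≅ Z^3, C_1 ≅ Z^3.

The boundary map ∂_1: C_1 → C_0 sends each edge [p,q] (with p < q) to q − p. For instance
  ∂[v_0,v_1] = [v_1] − [v_0].
The resulting 3×3 matrix has rank 2, and its Smith normal form has invariant factors (1,1).

Computing H_k = (kernel of ∂_k) / (image of ∂_{k+1}):

  H_0: rank C_0 − rank ∂_1 = 3 − 2 = 1, and the invariant factors of ∂_1 are all 1, so H_0 ≅ Z.
  H_1: rank ker ∂_1 − rank ∂_2 = (3 − 2) − 0 = 1, and there is no ∂_2, so H_1 ≅ Z.

(K is a triangulation of the circle S^1.)

H_0 = Z,  H_1 = Z.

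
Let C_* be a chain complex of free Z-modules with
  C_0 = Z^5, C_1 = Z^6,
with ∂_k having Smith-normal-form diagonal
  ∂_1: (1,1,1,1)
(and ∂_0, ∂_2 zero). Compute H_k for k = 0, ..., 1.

H_0: b_0 = 5 − 0 − 4 = 1; torsion from ∂_1 factors > 1: none. So H_0 = Z.
H_1: b_1 = 6 − 4 − 0 = 2; torsion from ∂_2 factors > 1: none. So H_1 = Z^2.

H_0 = Z,  H_1 = Z^2.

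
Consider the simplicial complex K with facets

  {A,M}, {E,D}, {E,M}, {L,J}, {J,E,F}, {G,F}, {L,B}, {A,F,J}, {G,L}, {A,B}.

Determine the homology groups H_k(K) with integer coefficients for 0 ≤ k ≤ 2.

H_0 = Z,  H_1 = Z^3,  H_2 = 0.

K has 9 vertices, 13 edges, 2 triangles.
rank ∂_0 = 0, rank ∂_1 = 8 ⇒ b_0 = 9 − 0 − 8 = 1; all invariant factors of ∂_1 are 1 so no torsion. So H_0 ≅ Z.
rank ∂_1 = 8, rank ∂_2 = 2 ⇒ b_1 = 13 − 8 − 2 = 3; all invariant factors of ∂_2 are 1 so no torsion. So H_1 ≅ Z^3.
rank ∂_2 = 2, rank ∂_3 = 0 ⇒ b_2 = 2 − 2 − 0 = 0. So H_2 ≅ 0.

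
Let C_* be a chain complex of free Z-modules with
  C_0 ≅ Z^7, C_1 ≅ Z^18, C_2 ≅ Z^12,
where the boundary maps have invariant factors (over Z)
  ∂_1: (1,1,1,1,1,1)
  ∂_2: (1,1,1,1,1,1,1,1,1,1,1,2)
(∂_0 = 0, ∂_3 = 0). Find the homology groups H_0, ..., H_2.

H_0: b_0 = 7 − 0 − 6 = 1; torsion from ∂_1 factors > 1: none. So H_0 ≅ Z.
H_1: b_1 = 18 − 6 − 12 = 0; torsion from ∂_2 factors > 1: [2]. So H_1 ≅ Z/2.
H_2: b_2 = 12 − 12 − 0 = 0; torsion from ∂_3 factors > 1: none. So H_2 ≅ 0.

H_0 ≅ Z,  H_1 ≅ Z/2,  H_2 = 0.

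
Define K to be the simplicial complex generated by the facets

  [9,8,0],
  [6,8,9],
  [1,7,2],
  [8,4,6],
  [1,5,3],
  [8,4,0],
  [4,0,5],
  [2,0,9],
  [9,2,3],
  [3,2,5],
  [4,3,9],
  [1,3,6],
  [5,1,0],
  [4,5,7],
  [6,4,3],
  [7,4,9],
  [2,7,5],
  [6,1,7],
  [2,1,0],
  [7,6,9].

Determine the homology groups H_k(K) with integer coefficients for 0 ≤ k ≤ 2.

Fix the vertex order 0 < 1 < 2 < 3 < 4 < 5 < 6 < 7 < 8 < 9 and write every simplex with vertices in increasing order. Then dim K = 2 and the simplices of K are:

  0-simplices (10): [0], [1], [2], [3], [4], [5], [6], [7], [8], [9]
  1-simplices (30): (30 of them)
  2-simplices (20): (20 of them)

so the chain groups are C_0 ≅ Z^10, C_1 ≅ Z^30, C_2 ≅ Z^20.

∂_1: C_1 → C_0 maps an edge to its endpoints' difference, ∂[p,q] = q − p. For instance
  ∂[3,9] = [9] − [3].
This gives a 10×30 integer matrix of rank 9; reducing to Smith normal form yields diagonal entries (1,1,1,1,1,1,1,1,1).

∂_2: C_2 → C_1 sends each 2-simplex [p,q,r] to [q,r] − [p,r] + [p,q]. For instance
  ∂[3,4,6] = [4,6] − [3,6] + [3,4],
  ∂[0,4,8] = [4,8] − [0,8] + [0,4].
The resulting 30×20 matrix has rank 20, and its Smith normal form has invariant factors (1,1,1,1,1,1,1,1,1,1,1,1,1,1,1,1,1,1,1,2).

Computing H_k = (kernel of ∂_k) / (image of ∂_{k+1}):

  H_0: rank C_0 − rank ∂_1 = 10 − 9 = 1, and the invariant factors of ∂_1 are all 1, so H_0 = Z.
  H_1: rank ker ∂_1 − rank ∂_2 = (30 − 9) − 20 = 1, and ∂_2 has invariant factor 2 > 1, so H_1 = Z ⊕ Z/2.
  H_2: rank ker ∂_2 − rank ∂_3 = (20 − 20) − 0 = 0, and there is no ∂_3, so H_2 = 0.

As a check, the Euler characteristic is 10 − 30 + 20 = 0, which agrees with 1 − 1 + 0 = 0.

H_0 ≅ Z,  H_1 ≅ Z ⊕ Z/2,  H_2 = 0.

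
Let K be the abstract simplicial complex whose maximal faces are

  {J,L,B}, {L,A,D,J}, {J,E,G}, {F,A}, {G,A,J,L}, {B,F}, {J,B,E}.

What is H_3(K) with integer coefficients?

H_3 ≅ 0.

Fix the vertex order A < B < D < E < F < G < J < L and write every simplex with vertices in increasing order. Then dim K = 3 and the simplices of K are:

  0-simplices (8): A, B, D, E, F, G, J, L
  1-simplices (16): AD, AF, AG, AJ, AL, BE, BF, BJ, BL, DJ, DL, EG, EJ, GJ, GL, JL
  2-simplices (10): ADJ, ADL, AGJ, AGL, AJL, BEJ, BJL, DJL, EGJ, GJL
  3-simplices (2): ADJL, AGJL

so the chain groups are C_0 ≅ Z^8, C_1 ≅ Z^16, C_2 ≅ Z^10, C_3 ≅ Z^2.

∂_1: C_1 → C_0 sends each edge [p,q] (with p < q) to q − p. For instance
  ∂AG = G − A.
The 8×16 boundary matrix has rank 7 and Smith normal form diag(1,1,1,1,1,1,1).

Boundary ∂_2: C_2 → C_1 sends each 2-simplex [p,q,r] to [q,r] − [p,r] + [p,q]. For instance
  ∂BEJ = EJ − BJ + BE,
  ∂AJL = JL − AL + AJ.
The resulting 16×10 matrix has rank 8, and its Smith normal form has invariant factors (1,1,1,1,1,1,1,1).

Boundary ∂_3: C_3 → C_2 sends each 3-simplex σ to the alternating sum Σ_i (−1)^i (σ with its i-th vertex removed). For instance
  ∂AGJL = GJL − AJL + AGL − AGJ,
  ∂ADJL = DJL − AJL + ADL − ADJ.
As a 10×2 matrix over Z this has rank 2, with invariant factors (1,1).

From H_k ≅ ker(∂_k) / im(∂_{k+1}) we obtain:

  H_3: rank ker ∂_3 − rank ∂_4 = (2 − 2) − 0 = 0, and there is no ∂_4, so H_3 ≅ 0.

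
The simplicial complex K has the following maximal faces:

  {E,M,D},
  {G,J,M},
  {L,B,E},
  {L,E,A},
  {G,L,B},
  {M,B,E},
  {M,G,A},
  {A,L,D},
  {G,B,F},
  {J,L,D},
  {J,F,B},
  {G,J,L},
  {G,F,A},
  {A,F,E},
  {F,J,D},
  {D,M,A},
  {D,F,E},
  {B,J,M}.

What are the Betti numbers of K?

Order the vertices as A < B < D < E < F < G < J < L < M. Listing each simplex with vertices in this order, K has dimension 2 with simplices:

  0-simplices (9): A, B, D, E, F, G, J, L, M
  1-simplices (27): AD, AE, AF, AG, AL, AM, BE, BF, BG, BJ, BL, BM, DE, DF, DJ, DL, DM, EF, EL, EM, FG, FJ, GJ, GL, GM, JL, JM
  2-simplices (18): ADL, ADM, AEF, AEL, AFG, AGM, BEL, BEM, BFG, BFJ, BGL, BJM, DEF, DEM, DFJ, DJL, GJL, GJM

giving chain groups C_0 ≅ Z^9, C_1 ≅ Z^27, C_2 ≅ Z^18.

The boundary map ∂_1: C_1 → C_0 sends each edge [p,q] (with p < q) to q − p.
The 9×27 boundary matrix has rank 8 and Smith normal form diag(1,1,1,1,1,1,1,1).

∂_2: C_2 → C_1 maps a triangle to the signed sum of its edges. For instance
  ∂ADM = DM − AM + AD,
  ∂ADL = DL − AL + AD.
This gives a 27×18 integer matrix of rank 18; reducing to Smith normal form yields diagonal entries (1,1,1,1,1,1,1,1,1,1,1,1,1,1,1,1,1,2).

Now H_k = ker ∂_k / im ∂_{k+1}, so:

  H_0: rank C_0 − rank ∂_1 = 9 − 8 = 1, and the invariant factors of ∂_1 are all 1, so H_0 = Z.
  H_1: rank ker ∂_1 − rank ∂_2 = (27 − 8) − 18 = 1, and ∂_2 has invariant factor 2 > 1, so H_1 = Z ⊕ Z/2.
  H_2: rank ker ∂_2 − rank ∂_3 = (18 − 18) − 0 = 0, and there is no ∂_3, so H_2 = 0.

(K is a triangulation of the Klein bottle.)

Hence the Betti numbers are b_0 = 1, b_1 = 1, b_2 = 0.

b_0 = 1, b_1 = 1, b_2 = 0.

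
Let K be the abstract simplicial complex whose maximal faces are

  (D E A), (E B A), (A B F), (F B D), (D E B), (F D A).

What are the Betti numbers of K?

b_0 = 1, b_1 = 0, b_2 = 1.

We work with the vertex ordering A < B < D < E < F. The simplices of K, each written with vertices in increasing order, are:

  0-simplices (5): A, B, D, E, F
  1-simplices (9): AB, AD, AE, AF, BD, BE, BF, DE, DF
  2-simplices (6): ABE, ABF, ADE, ADF, BDE, BDF

so the chain groups are C_0 ≅ Z^5, C_1 ≅ Z^9, C_2 ≅ Z^6.

Boundary ∂_1: C_1 → C_0 maps an edge to its endpoints' difference, ∂[p,q] = q − p.
As a 5×9 matrix over Z this has rank 4, with invariant factors (1,1,1,1).

∂_2: C_2 → C_1 sends each 2-simplex [p,q,r] to [q,r] − [p,r] + [p,q]. For instance
  ∂ABF = BF − AF + AB,
  ∂BDE = DE − BE + BD.
As a 9×6 matrix over Z this has rank 5, with invariant factors (1,1,1,1,1).

Now H_k = ker ∂_k / im ∂_{k+1}, so:

  H_0: rank C_0 − rank ∂_1 = 5 − 4 = 1, and the invariant factors of ∂_1 are all 1, so H_0 = Z.
  H_1: rank ker ∂_1 − rank ∂_2 = (9 − 4) − 5 = 0, and the invariant factors of ∂_2 are all 1, so H_1 = 0.
  H_2: rank ker ∂_2 − rank ∂_3 = (6 − 5) − 0 = 1, and there is no ∂_3, so H_2 = Z.

As a check, the Euler characteristic is 5 − 9 + 6 = 2, which agrees with 1 − 0 + 1 = 2.

Hence the Betti numbers are b_0 = 1, b_1 = 0, b_2 = 1.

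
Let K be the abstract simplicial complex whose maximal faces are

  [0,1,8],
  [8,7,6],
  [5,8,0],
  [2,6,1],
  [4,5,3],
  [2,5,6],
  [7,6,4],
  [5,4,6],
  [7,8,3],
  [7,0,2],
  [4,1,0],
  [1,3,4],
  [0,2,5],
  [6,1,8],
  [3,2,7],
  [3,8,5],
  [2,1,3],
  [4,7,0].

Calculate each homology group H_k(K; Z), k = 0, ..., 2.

H_0 = Z,  H_1 = Z^2,  H_2 = Z.

K has 9 vertices, 27 edges, 18 triangles.
rank ∂_0 = 0, rank ∂_1 = 8 ⇒ b_0 = 9 − 0 − 8 = 1; all invariant factors of ∂_1 are 1 so no torsion. So H_0 = Z.
rank ∂_1 = 8, rank ∂_2 = 17 ⇒ b_1 = 27 − 8 − 17 = 2; all invariant factors of ∂_2 are 1 so no torsion. So H_1 = Z^2.
rank ∂_2 = 17, rank ∂_3 = 0 ⇒ b_2 = 18 − 17 − 0 = 1. So H_2 = Z.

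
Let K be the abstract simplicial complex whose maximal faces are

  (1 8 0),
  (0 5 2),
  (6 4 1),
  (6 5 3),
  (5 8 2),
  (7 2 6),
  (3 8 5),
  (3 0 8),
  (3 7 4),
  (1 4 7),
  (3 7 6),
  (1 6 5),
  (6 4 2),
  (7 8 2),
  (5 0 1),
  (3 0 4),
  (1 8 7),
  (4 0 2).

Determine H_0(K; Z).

H_0 ≅ Z.

Order the vertices as 0 < 1 < 2 < 3 < 4 < 5 < 6 < 7 < 8. Listing each simplex with vertices in this order, K has dimension 2 with simplices:

  0-simplices (9): [0], [1], [2], [3], [4], [5], [6], [7], [8]
  1-simplices (27): (27 of them)
  2-simplices (18): [0,1,5], [0,1,8], [0,2,4], [0,2,5], [0,3,4], [0,3,8], [1,4,6], [1,4,7], [1,5,6], [1,7,8], [2,4,6], [2,5,8], [2,6,7], [2,7,8], [3,4,7], [3,5,6], [3,5,8], [3,6,7]

Hence C_0 ≅ Z^9, C_1 ≅ Z^27, C_2 ≅ Z^18.

The boundary map ∂_1: C_1 → C_0 is given by ∂[p,q] = [q] − [p].
As a 9×27 matrix over Z this has rank 8, with invariant factors (1,1,1,1,1,1,1,1).

Boundary ∂_2: C_2 → C_1 maps a triangle to the signed sum of its edges. For instance
  ∂[3,5,6] = [5,6] − [3,6] + [3,5],
  ∂[3,6,7] = [6,7] − [3,7] + [3,6].
The 27×18 boundary matrix has rank 18 and Smith normal form diag(1,1,1,1,1,1,1,1,1,1,1,1,1,1,1,1,1,2).

Reading off H_k = ker ∂_k / im ∂_{k+1}:

  H_0: rank C_0 − rank ∂_1 = 9 − 8 = 1, and the invariant factors of ∂_1 are all 1, so H_0 = Z.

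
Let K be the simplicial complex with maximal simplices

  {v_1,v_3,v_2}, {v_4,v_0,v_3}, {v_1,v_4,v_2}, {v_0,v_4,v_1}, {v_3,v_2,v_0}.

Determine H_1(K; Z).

H_1 = Z.

Take the total order v_0 < v_1 < v_2 < v_3 < v_4 on the vertex set. Then K (dimension 2) consists of the simplices:

  0-simplices (5): [v_0], [v_1], [v_2], [v_3], [v_4]
  1-simplices (10): [v_0,v_1], [v_0,v_2], [v_0,v_3], [v_0,v_4], [v_1,v_2], [v_1,v_3], [v_1,v_4], [v_2,v_3], [v_2,v_4], [v_3,v_4]
  2-simplices (5): [v_0,v_1,v_4], [v_0,v_2,v_3], [v_0,v_3,v_4], [v_1,v_2,v_3], [v_1,v_2,v_4]

so the chain groups are C_0 ≅ Z^5, C_1 ≅ Z^10, C_2 ≅ Z^5.

∂_1: C_1 → C_0 sends each edge [p,q] (with p < q) to q − p.
The resulting 5×10 matrix has rank 4, and its Smith normal form has invariant factors (1,1,1,1).

The boundary map ∂_2: C_2 → C_1 sends each 2-simplex [p,q,r] to [q,r] − [p,r] + [p,q]. For instance
  ∂[v_0,v_2,v_3] = [v_2,v_3] − [v_0,v_3] + [v_0,v_2],
  ∂[v_0,v_3,v_4] = [v_3,v_4] − [v_0,v_4] + [v_0,v_3].
The resulting 10×5 matrix has rank 5, and its Smith normal form has invariant factors (1,1,1,1,1).

Now H_k = ker ∂_k / im ∂_{k+1}, so:

  H_1: rank ker ∂_1 − rank ∂_2 = (10 − 4) − 5 = 1, and the invariant factors of ∂_2 are all 1, so H_1 = Z.

(K is a triangulation of the Möbius band.)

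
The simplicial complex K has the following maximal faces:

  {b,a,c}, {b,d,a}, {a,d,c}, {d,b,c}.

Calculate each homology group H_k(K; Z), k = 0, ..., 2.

K has 4 vertices, 6 edges, 4 triangles.
rank ∂_0 = 0, rank ∂_1 = 3 ⇒ b_0 = 4 − 0 − 3 = 1; all invariant factors of ∂_1 are 1 so no torsion. So H_0 = Z.
rank ∂_1 = 3, rank ∂_2 = 3 ⇒ b_1 = 6 − 3 − 3 = 0; all invariant factors of ∂_2 are 1 so no torsion. So H_1 = 0.
rank ∂_2 = 3, rank ∂_3 = 0 ⇒ b_2 = 4 − 3 − 0 = 1. So H_2 = Z.

H_0 = Z,  H_1 = 0,  H_2 = Z.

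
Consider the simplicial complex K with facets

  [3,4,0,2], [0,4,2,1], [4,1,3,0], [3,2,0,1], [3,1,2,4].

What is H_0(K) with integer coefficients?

H_0 = Z.

We work with the vertex ordering 0 < 1 < 2 < 3 < 4. The simplices of K, each written with vertices in increasing order, are:

  0-simplices (5): [0], [1], [2], [3], [4]
  1-simplices (10): [0,1], [0,2], [0,3], [0,4], [1,2], [1,3], [1,4], [2,3], [2,4], [3,4]
  2-simplices (10): [0,1,2], [0,1,3], [0,1,4], [0,2,3], [0,2,4], [0,3,4], [1,2,3], [1,2,4], [1,3,4], [2,3,4]
  3-simplices (5): [0,1,2,3], [0,1,2,4], [0,1,3,4], [0,2,3,4], [1,2,3,4]

so the chain groups are C_0 ≅ Z^5, C_1 ≅ Z^10, C_2 ≅ Z^10, C_3 ≅ Z^5.

Boundary ∂_1: C_1 → C_0 is given by ∂[p,q] = [q] − [p]. For instance
  ∂[1,2] = [2] − [1].
The 5×10 boundary matrix has rank 4 and Smith normal form diag(1,1,1,1).

Boundary ∂_2: C_2 → C_1 maps a triangle to the signed sum of its edges. For instance
  ∂[0,1,2] = [1,2] − [0,2] + [0,1],
  ∂[1,3,4] = [3,4] − [1,4] + [1,3].
The 10×10 boundary matrix has rank 6 and Smith normal form diag(1,1,1,1,1,1).

The boundary map ∂_3: C_3 → C_2 sends each 3-simplex σ to the alternating sum Σ_i (−1)^i (σ with its i-th vertex removed). For instance
  ∂[0,1,2,3] = [1,2,3] − [0,2,3] + [0,1,3] − [0,1,2],
  ∂[1,2,3,4] = [2,3,4] − [1,3,4] + [1,2,4] − [1,2,3].
The 10×5 boundary matrix has rank 4 and Smith normal form diag(1,1,1,1).

From H_k ≅ ker(∂_k) / im(∂_{k+1}) we obtain:

  H_0: rank C_0 − rank ∂_1 = 5 − 4 = 1, and the invariant factors of ∂_1 are all 1, so H_0 ≅ Z.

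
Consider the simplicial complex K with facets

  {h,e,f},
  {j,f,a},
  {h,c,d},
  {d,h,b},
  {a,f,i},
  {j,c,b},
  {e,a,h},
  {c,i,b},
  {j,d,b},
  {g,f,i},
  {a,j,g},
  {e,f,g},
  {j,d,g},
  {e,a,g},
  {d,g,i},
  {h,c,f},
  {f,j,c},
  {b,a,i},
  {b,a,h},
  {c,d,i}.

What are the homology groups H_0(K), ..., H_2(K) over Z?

Fix the vertex order a < b < c < d < e < f < g < h < i < j and write every simplex with vertices in increasing order. Then dim K = 2 and the simplices of K are:

  0-simplices (10): a, b, c, d, e, f, g, h, i, j
  1-simplices (30): ab, ae, af, ag, ah, ai, aj, bc, bd, bh, bi, bj, cd, cf, ch, ci, cj, dg, dh, di, dj, ef, eg, eh, fg, fh, fi, fj, gi, gj
  2-simplices (20): abh, abi, aeg, aeh, afi, afj, agj, bci, bcj, bdh, bdj, cdh, cdi, cfh, cfj, dgi, dgj, efg, efh, fgi

Hence C_0 ≅ Z^10, C_1 ≅ Z^30, C_2 ≅ Z^20.

Boundary ∂_1: C_1 → C_0 is given by ∂[p,q] = [q] − [p]. For instance
  ∂eg = g − e.
The 10×30 boundary matrix has rank 9 and Smith normal form diag(1,1,1,1,1,1,1,1,1).

Boundary ∂_2: C_2 → C_1 maps a triangle to the signed sum of its edges. For instance
  ∂bdh = dh − bh + bd,
  ∂bcj = cj − bj + bc.
The 30×20 boundary matrix has rank 20 and Smith normal form diag(1,1,1,1,1,1,1,1,1,1,1,1,1,1,1,1,1,1,1,2).

Now H_k = ker ∂_k / im ∂_{k+1}, so:

  H_0: rank C_0 − rank ∂_1 = 10 − 9 = 1, and the invariant factors of ∂_1 are all 1, so H_0 ≅ Z.
  H_1: rank ker ∂_1 − rank ∂_2 = (30 − 9) − 20 = 1, and ∂_2 has invariant factor 2 > 1, so H_1 ≅ Z ⊕ Z/2Z.
  H_2: rank ker ∂_2 − rank ∂_3 = (20 − 20) − 0 = 0, and there is no ∂_3, so H_2 ≅ 0.

As a check, the Euler characteristic is 10 − 30 + 20 = 0, which agrees with 1 − 1 + 0 = 0.

H_0 ≅ Z,  H_1 ≅ Z ⊕ Z/2Z,  H_2 = 0.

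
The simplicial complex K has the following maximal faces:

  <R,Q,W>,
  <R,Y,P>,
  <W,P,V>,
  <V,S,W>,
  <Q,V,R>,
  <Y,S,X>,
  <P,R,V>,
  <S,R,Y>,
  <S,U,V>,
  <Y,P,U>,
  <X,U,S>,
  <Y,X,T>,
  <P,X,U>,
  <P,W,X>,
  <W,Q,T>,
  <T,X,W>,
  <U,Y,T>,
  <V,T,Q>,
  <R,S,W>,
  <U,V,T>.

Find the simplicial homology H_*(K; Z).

H_0 = Z,  H_1 = Z ⊕ Z/2,  H_2 = 0.

We work with the vertex ordering P < Q < R < S < T < U < V < W < X < Y. The simplices of K, each written with vertices in increasing order, are:

  0-simplices (10): P, Q, R, S, T, U, V, W, X, Y
  1-simplices (30): PR, PU, PV, PW, PX, PY, QR, QT, QV, QW, RS, RV, RW, RY, SU, SV, SW, SX, SY, TU, TV, TW, TX, TY, UV, UX, UY, VW, WX, XY
  2-simplices (20): PRV, PRY, PUX, PUY, PVW, PWX, QRV, QRW, QTV, QTW, RSW, RSY, SUV, SUX, SVW, SXY, TUV, TUY, TWX, TXY

giving chain groups C_0 ≅ Z^10, C_1 ≅ Z^30, C_2 ≅ Z^20.

∂_1: C_1 → C_0 is given by ∂[p,q] = [q] − [p]. For instance
  ∂UV = V − U.
The resulting 10×30 matrix has rank 9, and its Smith normal form has invariant factors (1,1,1,1,1,1,1,1,1).

Boundary ∂_2: C_2 → C_1 maps a triangle to the signed sum of its edges. For instance
  ∂SXY = XY − SY + SX,
  ∂PRY = RY − PY + PR.
The resulting 30×20 matrix has rank 20, and its Smith normal form has invariant factors (1,1,1,1,1,1,1,1,1,1,1,1,1,1,1,1,1,1,1,2).

Computing H_k = (kernel of ∂_k) / (image of ∂_{k+1}):

  H_0: rank C_0 − rank ∂_1 = 10 − 9 = 1, and the invariant factors of ∂_1 are all 1, so H_0 ≅ Z.
  H_1: rank ker ∂_1 − rank ∂_2 = (30 − 9) − 20 = 1, and ∂_2 has invariant factor 2 > 1, so H_1 ≅ Z ⊕ Z/2.
  H_2: rank ker ∂_2 − rank ∂_3 = (20 − 20) − 0 = 0, and there is no ∂_3, so H_2 ≅ 0.

As a check, the Euler characteristic is 10 − 30 + 20 = 0, which agrees with 1 − 1 + 0 = 0.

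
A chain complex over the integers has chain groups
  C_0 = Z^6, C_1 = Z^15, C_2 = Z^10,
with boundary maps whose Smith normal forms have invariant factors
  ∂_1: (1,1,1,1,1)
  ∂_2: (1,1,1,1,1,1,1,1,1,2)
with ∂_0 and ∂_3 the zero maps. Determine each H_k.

H_0: b_0 = 6 − 0 − 5 = 1; torsion from ∂_1 factors > 1: none. So H_0 ≅ Z.
H_1: b_1 = 15 − 5 − 10 = 0; torsion from ∂_2 factors > 1: [2]. So H_1 ≅ Z/2.
H_2: b_2 = 10 − 10 − 0 = 0; torsion from ∂_3 factors > 1: none. So H_2 ≅ 0.

H_0 ≅ Z,  H_1 ≅ Z/2,  H_2 = 0.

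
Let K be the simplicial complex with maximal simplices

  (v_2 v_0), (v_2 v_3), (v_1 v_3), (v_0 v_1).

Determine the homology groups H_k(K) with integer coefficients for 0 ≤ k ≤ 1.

H_0 ≅ Z,  H_1 ≅ Z.

Take the total order v_0 < v_1 < v_2 < v_3 on the vertex set. Then K (dimension 1) consists of the simplices:

  0-simplices (4): [v_0], [v_1], [v_2], [v_3]
  1-simplices (4): [v_0,v_1], [v_0,v_2], [v_1,v_3], [v_2,v_3]

so the chain groups are C_0 ≅ Z^4, C_1 ≅ Z^4.

Boundary ∂_1: C_1 → C_0 sends each edge [p,q] (with p < q) to q − p. For instance
  ∂[v_1,v_3] = [v_3] − [v_1].
The 4×4 boundary matrix has rank 3 and Smith normal form diag(1,1,1).

Computing H_k = (kernel of ∂_k) / (image of ∂_{k+1}):

  H_0: rank C_0 − rank ∂_1 = 4 − 3 = 1, and the invariant factors of ∂_1 are all 1, so H_0 = Z.
  H_1: rank ker ∂_1 − rank ∂_2 = (4 − 3) − 0 = 1, and there is no ∂_2, so H_1 = Z.

As a check, the Euler characteristic is 4 − 4 = 0, which agrees with 1 − 1 = 0.
(K is a triangulation of the circle S^1.)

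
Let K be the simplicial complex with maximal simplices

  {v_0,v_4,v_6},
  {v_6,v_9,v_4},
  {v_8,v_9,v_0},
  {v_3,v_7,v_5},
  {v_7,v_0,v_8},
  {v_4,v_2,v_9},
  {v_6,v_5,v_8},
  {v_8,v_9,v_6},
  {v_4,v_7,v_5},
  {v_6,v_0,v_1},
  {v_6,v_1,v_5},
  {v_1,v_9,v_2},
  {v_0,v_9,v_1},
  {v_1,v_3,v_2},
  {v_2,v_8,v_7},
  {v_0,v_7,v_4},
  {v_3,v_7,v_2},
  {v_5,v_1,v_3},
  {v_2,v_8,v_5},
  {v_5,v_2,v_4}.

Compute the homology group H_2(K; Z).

K has 10 vertices, 30 edges, 20 triangles.
rank ∂_2 = 20, rank ∂_3 = 0 ⇒ b_2 = 20 − 20 − 0 = 0. So H_2 ≅ 0.

H_2 = 0.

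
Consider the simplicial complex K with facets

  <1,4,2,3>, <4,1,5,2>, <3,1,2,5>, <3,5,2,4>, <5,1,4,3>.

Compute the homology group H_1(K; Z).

Order the vertices as 1 < 2 < 3 < 4 < 5. Listing each simplex with vertices in this order, K has dimension 3 with simplices:

  0-simplices (5): [1], [2], [3], [4], [5]
  1-simplices (10): [1,2], [1,3], [1,4], [1,5], [2,3], [2,4], [2,5], [3,4], [3,5], [4,5]
  2-simplices (10): [1,2,3], [1,2,4], [1,2,5], [1,3,4], [1,3,5], [1,4,5], [2,3,4], [2,3,5], [2,4,5], [3,4,5]
  3-simplices (5): [1,2,3,4], [1,2,3,5], [1,2,4,5], [1,3,4,5], [2,3,4,5]

giving chain groups C_0 ≅ Z^5, C_1 ≅ Z^10, C_2 ≅ Z^10, C_3 ≅ Z^5.

The boundary map ∂_1: C_1 → C_0 sends each edge [p,q] (with p < q) to q − p.
As a 5×10 matrix over Z this has rank 4, with invariant factors (1,1,1,1).

The boundary map ∂_2: C_2 → C_1 acts by ∂[p,q,r] = [q,r] − [p,r] + [p,q]. For instance
  ∂[2,4,5] = [4,5] − [2,5] + [2,4],
  ∂[1,2,3] = [2,3] − [1,3] + [1,2].
The 10×10 boundary matrix has rank 6 and Smith normal form diag(1,1,1,1,1,1).

∂_3: C_3 → C_2 sends each 3-simplex σ to the alternating sum Σ_i (−1)^i (σ with its i-th vertex removed). For instance
  ∂[1,2,4,5] = [2,4,5] − [1,4,5] + [1,2,5] − [1,2,4],
  ∂[2,3,4,5] = [3,4,5] − [2,4,5] + [2,3,5] − [2,3,4].
This gives a 10×5 integer matrix of rank 4; reducing to Smith normal form yields diagonal entries (1,1,1,1).

Computing H_k = (kernel of ∂_k) / (image of ∂_{k+1}):

  H_1: rank ker ∂_1 − rank ∂_2 = (10 − 4) − 6 = 0, and the invariant factors of ∂_2 are all 1, so H_1 ≅ 0.

(K is a triangulation of the 3-sphere S^3.)

H_1 = 0.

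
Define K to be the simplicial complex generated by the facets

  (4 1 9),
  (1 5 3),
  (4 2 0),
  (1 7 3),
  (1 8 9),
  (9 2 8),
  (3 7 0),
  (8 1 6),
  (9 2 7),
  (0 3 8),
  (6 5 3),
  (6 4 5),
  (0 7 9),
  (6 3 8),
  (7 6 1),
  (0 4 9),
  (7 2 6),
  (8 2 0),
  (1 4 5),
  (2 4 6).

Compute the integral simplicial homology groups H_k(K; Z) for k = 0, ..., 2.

H_0 = Z,  H_1 = Z × Z/2,  H_2 = 0.

K has 10 vertices, 30 edges, 20 triangles.
rank ∂_0 = 0, rank ∂_1 = 9 ⇒ b_0 = 10 − 0 − 9 = 1; all invariant factors of ∂_1 are 1 so no torsion. So H_0 = Z.
rank ∂_1 = 9, rank ∂_2 = 20 ⇒ b_1 = 30 − 9 − 20 = 1; ∂_2 has invariant factor(s) [2] giving torsion. So H_1 = Z × Z/2.
rank ∂_2 = 20, rank ∂_3 = 0 ⇒ b_2 = 20 − 20 − 0 = 0. So H_2 = 0.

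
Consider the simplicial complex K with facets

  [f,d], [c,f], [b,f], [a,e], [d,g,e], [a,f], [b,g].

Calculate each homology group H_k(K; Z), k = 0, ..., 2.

Take the total order a < b < c < d < e < f < g on the vertex set. Then K (dimension 2) consists of the simplices:

  0-simplices (7): a, b, c, d, e, f, g
  1-simplices (9): ae, af, bf, bg, cf, de, df, dg, eg
  2-simplices (1): deg

so the chain groups are C_0 ≅ Z^7, C_1 ≅ Z^9, C_2 ≅ Z^1.

∂_1: C_1 → C_0 is given by ∂[p,q] = [q] − [p]. For instance
  ∂bf = f − b.
The resulting 7×9 matrix has rank 6, and its Smith normal form has invariant factors (1,1,1,1,1,1).

The boundary map ∂_2: C_2 → C_1 maps a triangle to the signed sum of its edges. For instance
  ∂deg = eg − dg + de.
The resulting 9×1 matrix has rank 1, and its Smith normal form has invariant factors (1).

Reading off H_k = ker ∂_k / im ∂_{k+1}:

  H_0: rank C_0 − rank ∂_1 = 7 − 6 = 1, and the invariant factors of ∂_1 are all 1, so H_0 ≅ Z.
  H_1: rank ker ∂_1 − rank ∂_2 = (9 − 6) − 1 = 2, and the invariant factors of ∂_2 are all 1, so H_1 ≅ Z^2.
  H_2: rank ker ∂_2 − rank ∂_3 = (1 − 1) − 0 = 0, and there is no ∂_3, so H_2 ≅ 0.

As a check, the Euler characteristic is 7 − 9 + 1 = -1, which agrees with 1 − 2 + 0 = -1.

H_0 ≅ Z,  H_1 ≅ Z^2,  H_2 = 0.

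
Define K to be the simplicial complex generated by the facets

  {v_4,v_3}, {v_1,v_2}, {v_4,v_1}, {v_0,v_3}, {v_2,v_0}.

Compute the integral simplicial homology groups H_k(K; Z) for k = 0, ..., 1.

H_0 ≅ Z,  H_1 ≅ Z.

Fix the vertex order v_0 < v_1 < v_2 < v_3 < v_4 and write every simplex with vertices in increasing order. Then dim K = 1 and the simplices of K are:

  0-simplices (5): [v_0], [v_1], [v_2], [v_3], [v_4]
  1-simplices (5): [v_0,v_2], [v_0,v_3], [v_1,v_2], [v_1,v_4], [v_3,v_4]

Hence C_0 ≅ Z^5, C_1 ≅ Z^5.

The boundary map ∂_1: C_1 → C_0 sends each edge [p,q] (with p < q) to q − p. For instance
  ∂[v_0,v_3] = [v_3] − [v_0].
This gives a 5×5 integer matrix of rank 4; reducing to Smith normal form yields diagonal entries (1,1,1,1).

Reading off H_k = ker ∂_k / im ∂_{k+1}:

  H_0: rank C_0 − rank ∂_1 = 5 − 4 = 1, and the invariant factors of ∂_1 are all 1, so H_0 = Z.
  H_1: rank ker ∂_1 − rank ∂_2 = (5 − 4) − 0 = 1, and there is no ∂_2, so H_1 = Z.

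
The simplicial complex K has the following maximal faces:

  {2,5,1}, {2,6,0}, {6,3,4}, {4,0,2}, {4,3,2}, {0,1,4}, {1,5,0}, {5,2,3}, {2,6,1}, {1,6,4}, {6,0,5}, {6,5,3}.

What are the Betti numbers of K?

b_0 = 1, b_1 = 0, b_2 = 0.

We work with the vertex ordering 0 < 1 < 2 < 3 < 4 < 5 < 6. The simplices of K, each written with vertices in increasing order, are:

  0-simplices (7): [0], [1], [2], [3], [4], [5], [6]
  1-simplices (18): [0,1], [0,2], [0,4], [0,5], [0,6], [1,2], [1,4], [1,5], [1,6], [2,3], [2,4], [2,5], [2,6], [3,4], [3,5], [3,6], [4,6], [5,6]
  2-simplices (12): [0,1,4], [0,1,5], [0,2,4], [0,2,6], [0,5,6], [1,2,5], [1,2,6], [1,4,6], [2,3,4], [2,3,5], [3,4,6], [3,5,6]

giving chain groups C_0 ≅ Z^7, C_1 ≅ Z^18, C_2 ≅ Z^12.

∂_1: C_1 → C_0 maps an edge to its endpoints' difference, ∂[p,q] = q − p. For instance
  ∂[0,5] = [5] − [0].
The 7×18 boundary matrix has rank 6 and Smith normal form diag(1,1,1,1,1,1).

∂_2: C_2 → C_1 maps a triangle to the signed sum of its edges. For instance
  ∂[1,2,6] = [2,6] − [1,6] + [1,2],
  ∂[1,2,5] = [2,5] − [1,5] + [1,2].
As a 18×12 matrix over Z this has rank 12, with invariant factors (1,1,1,1,1,1,1,1,1,1,1,2).

From H_k ≅ ker(∂_k) / im(∂_{k+1}) we obtain:

  H_0: rank C_0 − rank ∂_1 = 7 − 6 = 1, and the invariant factors of ∂_1 are all 1, so H_0 ≅ Z.
  H_1: rank ker ∂_1 − rank ∂_2 = (18 − 6) − 12 = 0, and ∂_2 has invariant factor 2 > 1, so H_1 ≅ Z_2.
  H_2: rank ker ∂_2 − rank ∂_3 = (12 − 12) − 0 = 0, and there is no ∂_3, so H_2 ≅ 0.

(K is a triangulation of the real projective plane RP^2.)

Hence the Betti numbers are b_0 = 1, b_1 = 0, b_2 = 0.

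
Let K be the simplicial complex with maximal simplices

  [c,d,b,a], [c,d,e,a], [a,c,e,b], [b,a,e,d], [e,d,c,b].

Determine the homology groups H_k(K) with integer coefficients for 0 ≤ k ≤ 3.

Fix the vertex order a < b < c < d < e and write every simplex with vertices in increasing order. Then dim K = 3 and the simplices of K are:

  0-simplices (5): a, b, c, d, e
  1-simplices (10): ab, ac, ad, ae, bc, bd, be, cd, ce, de
  2-simplices (10): abc, abd, abe, acd, ace, ade, bcd, bce, bde, cde
  3-simplices (5): abcd, abce, abde, acde, bcde

giving chain groups C_0 ≅ Z^5, C_1 ≅ Z^10, C_2 ≅ Z^10, C_3 ≅ Z^5.

∂_1: C_1 → C_0 sends each edge [p,q] (with p < q) to q − p.
The resulting 5×10 matrix has rank 4, and its Smith normal form has invariant factors (1,1,1,1).

The boundary map ∂_2: C_2 → C_1 maps a triangle to the signed sum of its edges. For instance
  ∂abc = bc − ac + ab,
  ∂cde = de − ce + cd.
As a 10×10 matrix over Z this has rank 6, with invariant factors (1,1,1,1,1,1).

The boundary map ∂_3: C_3 → C_2 sends each 3-simplex σ to the alternating sum Σ_i (−1)^i (σ with its i-th vertex removed). For instance
  ∂abcd = bcd − acd + abd − abc,
  ∂bcde = cde − bde + bce − bcd.
The resulting 10×5 matrix has rank 4, and its Smith normal form has invariant factors (1,1,1,1).

From H_k ≅ ker(∂_k) / im(∂_{k+1}) we obtain:

  H_0: rank C_0 − rank ∂_1 = 5 − 4 = 1, and the invariant factors of ∂_1 are all 1, so H_0 ≅ Z.
  H_1: rank ker ∂_1 − rank ∂_2 = (10 − 4) − 6 = 0, and the invariant factors of ∂_2 are all 1, so H_1 ≅ 0.
  H_2: rank ker ∂_2 − rank ∂_3 = (10 − 6) − 4 = 0, and the invariant factors of ∂_3 are all 1, so H_2 ≅ 0.
  H_3: rank ker ∂_3 − rank ∂_4 = (5 − 4) − 0 = 1, and there is no ∂_4, so H_3 ≅ Z.

(K is a triangulation of the 3-sphere S^3.)

H_0 = Z,  H_1 = 0,  H_2 = 0,  H_3 = Z.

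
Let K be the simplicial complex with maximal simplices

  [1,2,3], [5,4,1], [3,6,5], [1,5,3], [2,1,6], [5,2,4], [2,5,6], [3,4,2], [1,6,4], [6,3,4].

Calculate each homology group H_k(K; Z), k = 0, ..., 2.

H_0 = Z,  H_1 = Z_2,  H_2 = 0.

Fix the vertex order 1 < 2 < 3 < 4 < 5 < 6 and write every simplex with vertices in increasing order. Then dim K = 2 and the simplices of K are:

  0-simplices (6): [1], [2], [3], [4], [5], [6]
  1-simplices (15): [1,2], [1,3], [1,4], [1,5], [1,6], [2,3], [2,4], [2,5], [2,6], [3,4], [3,5], [3,6], [4,5], [4,6], [5,6]
  2-simplices (10): [1,2,3], [1,2,6], [1,3,5], [1,4,5], [1,4,6], [2,3,4], [2,4,5], [2,5,6], [3,4,6], [3,5,6]

Hence C_0 ≅ Z^6, C_1 ≅ Z^15, C_2 ≅ Z^10.

Boundary ∂_1: C_1 → C_0 maps an edge to its endpoints' difference, ∂[p,q] = q − p. For instance
  ∂[4,5] = [5] − [4].
This gives a 6×15 integer matrix of rank 5; reducing to Smith normal form yields diagonal entries (1,1,1,1,1).

The boundary map ∂_2: C_2 → C_1 sends each 2-simplex [p,q,r] to [q,r] − [p,r] + [p,q]. For instance
  ∂[1,2,3] = [2,3] − [1,3] + [1,2],
  ∂[1,3,5] = [3,5] − [1,5] + [1,3].
As a 15×10 matrix over Z this has rank 10, with invariant factors (1,1,1,1,1,1,1,1,1,2).

Reading off H_k = ker ∂_k / im ∂_{k+1}:

  H_0: rank C_0 − rank ∂_1 = 6 − 5 = 1, and the invariant factors of ∂_1 are all 1, so H_0 = Z.
  H_1: rank ker ∂_1 − rank ∂_2 = (15 − 5) − 10 = 0, and ∂_2 has invariant factor 2 > 1, so H_1 = Z_2.
  H_2: rank ker ∂_2 − rank ∂_3 = (10 − 10) − 0 = 0, and there is no ∂_3, so H_2 = 0.

As a check, the Euler characteristic is 6 − 15 + 10 = 1, which agrees with 1 − 0 + 0 = 1.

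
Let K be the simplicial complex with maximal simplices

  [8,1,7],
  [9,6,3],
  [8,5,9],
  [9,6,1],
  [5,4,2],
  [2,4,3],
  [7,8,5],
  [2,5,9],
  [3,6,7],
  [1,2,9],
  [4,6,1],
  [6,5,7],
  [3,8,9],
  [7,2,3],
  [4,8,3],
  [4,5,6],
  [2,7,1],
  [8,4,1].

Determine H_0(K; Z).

Take the total order 1 < 2 < 3 < 4 < 5 < 6 < 7 < 8 < 9 on the vertex set. Then K (dimension 2) consists of the simplices:

  0-simplices (9): [1], [2], [3], [4], [5], [6], [7], [8], [9]
  1-simplices (27): (27 of them)
  2-simplices (18): [1,2,7], [1,2,9], [1,4,6], [1,4,8], [1,6,9], [1,7,8], [2,3,4], [2,3,7], [2,4,5], [2,5,9], [3,4,8], [3,6,7], [3,6,9], [3,8,9], [4,5,6], [5,6,7], [5,7,8], [5,8,9]

giving chain groups C_0 ≅ Z^9, C_1 ≅ Z^27, C_2 ≅ Z^18.

Boundary ∂_1: C_1 → C_0 maps an edge to its endpoints' difference, ∂[p,q] = q − p. For instance
  ∂[2,7] = [7] − [2].
The resulting 9×27 matrix has rank 8, and its Smith normal form has invariant factors (1,1,1,1,1,1,1,1).

Boundary ∂_2: C_2 → C_1 sends each 2-simplex [p,q,r] to [q,r] − [p,r] + [p,q]. For instance
  ∂[2,3,4] = [3,4] − [2,4] + [2,3],
  ∂[3,6,7] = [6,7] − [3,7] + [3,6].
As a 27×18 matrix over Z this has rank 17, with invariant factors (1,1,1,1,1,1,1,1,1,1,1,1,1,1,1,1,1).

Now H_k = ker ∂_k / im ∂_{k+1}, so:

  H_0: rank C_0 − rank ∂_1 = 9 − 8 = 1, and the invariant factors of ∂_1 are all 1, so H_0 ≅ Z.

(K is a triangulation of the torus T^2.)

H_0 = Z.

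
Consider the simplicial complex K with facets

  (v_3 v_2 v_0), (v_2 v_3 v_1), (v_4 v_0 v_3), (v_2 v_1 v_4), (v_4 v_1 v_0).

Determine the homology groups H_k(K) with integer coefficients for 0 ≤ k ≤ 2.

Order the vertices as v_0 < v_1 < v_2 < v_3 < v_4. Listing each simplex with vertices in this order, K has dimension 2 with simplices:

  0-simplices (5): [v_0], [v_1], [v_2], [v_3], [v_4]
  1-simplices (10): [v_0,v_1], [v_0,v_2], [v_0,v_3], [v_0,v_4], [v_1,v_2], [v_1,v_3], [v_1,v_4], [v_2,v_3], [v_2,v_4], [v_3,v_4]
  2-simplices (5): [v_0,v_1,v_4], [v_0,v_2,v_3], [v_0,v_3,v_4], [v_1,v_2,v_3], [v_1,v_2,v_4]

giving chain groups C_0 ≅ Z^5, C_1 ≅ Z^10, C_2 ≅ Z^5.

∂_1: C_1 → C_0 sends each edge [p,q] (with p < q) to q − p.
As a 5×10 matrix over Z this has rank 4, with invariant factors (1,1,1,1).

Boundary ∂_2: C_2 → C_1 acts by ∂[p,q,r] = [q,r] − [p,r] + [p,q]. For instance
  ∂[v_0,v_2,v_3] = [v_2,v_3] − [v_0,v_3] + [v_0,v_2],
  ∂[v_0,v_1,v_4] = [v_1,v_4] − [v_0,v_4] + [v_0,v_1].
The 10×5 boundary matrix has rank 5 and Smith normal form diag(1,1,1,1,1).

Computing H_k = (kernel of ∂_k) / (image of ∂_{k+1}):

  H_0: rank C_0 − rank ∂_1 = 5 − 4 = 1, and the invariant factors of ∂_1 are all 1, so H_0 = Z.
  H_1: rank ker ∂_1 − rank ∂_2 = (10 − 4) − 5 = 1, and the invariant factors of ∂_2 are all 1, so H_1 = Z.
  H_2: rank ker ∂_2 − rank ∂_3 = (5 − 5) − 0 = 0, and there is no ∂_3, so H_2 = 0.

(K is a triangulation of the Möbius band.)

H_0 = Z,  H_1 = Z,  H_2 = 0.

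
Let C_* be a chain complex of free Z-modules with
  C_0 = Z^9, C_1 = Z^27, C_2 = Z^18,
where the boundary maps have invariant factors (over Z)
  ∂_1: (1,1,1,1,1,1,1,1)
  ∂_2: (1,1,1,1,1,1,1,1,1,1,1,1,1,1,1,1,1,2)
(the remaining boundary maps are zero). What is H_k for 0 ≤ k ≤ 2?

H_0: b_0 = 9 − 0 − 8 = 1; torsion from ∂_1 factors > 1: none. So H_0 = Z.
H_1: b_1 = 27 − 8 − 18 = 1; torsion from ∂_2 factors > 1: [2]. So H_1 = Z × Z/2.
H_2: b_2 = 18 − 18 − 0 = 0; torsion from ∂_3 factors > 1: none. So H_2 = 0.

H_0 = Z,  H_1 = Z × Z/2,  H_2 = 0.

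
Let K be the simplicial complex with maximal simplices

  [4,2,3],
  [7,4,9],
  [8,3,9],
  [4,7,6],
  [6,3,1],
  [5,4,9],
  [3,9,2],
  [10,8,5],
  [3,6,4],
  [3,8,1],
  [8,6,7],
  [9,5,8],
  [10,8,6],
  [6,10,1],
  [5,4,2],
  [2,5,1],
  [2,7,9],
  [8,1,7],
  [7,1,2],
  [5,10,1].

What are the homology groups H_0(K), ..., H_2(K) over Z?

H_0 ≅ Z,  H_1 ≅ Z ⊕ Z/2,  H_2 = 0.

Fix the vertex order 1 < 2 < 3 < 4 < 5 < 6 < 7 < 8 < 9 < 10 and write every simplex with vertices in increasing order. Then dim K = 2 and the simplices of K are:

  0-simplices (10): [1], [2], [3], [4], [5], [6], [7], [8], [9], [10]
  1-simplices (30): (30 of them)
  2-simplices (20): (20 of them)

giving chain groups C_0 ≅ Z^10, C_1 ≅ Z^30, C_2 ≅ Z^20.

The boundary map ∂_1: C_1 → C_0 is given by ∂[p,q] = [q] − [p]. For instance
  ∂[1,6] = [6] − [1].
The 10×30 boundary matrix has rank 9 and Smith normal form diag(1,1,1,1,1,1,1,1,1).

∂_2: C_2 → C_1 maps a triangle to the signed sum of its edges. For instance
  ∂[3,8,9] = [8,9] − [3,9] + [3,8],
  ∂[6,7,8] = [7,8] − [6,8] + [6,7].
The 30×20 boundary matrix has rank 20 and Smith normal form diag(1,1,1,1,1,1,1,1,1,1,1,1,1,1,1,1,1,1,1,2).

Computing H_k = (kernel of ∂_k) / (image of ∂_{k+1}):

  H_0: rank C_0 − rank ∂_1 = 10 − 9 = 1, and the invariant factors of ∂_1 are all 1, so H_0 = Z.
  H_1: rank ker ∂_1 − rank ∂_2 = (30 − 9) − 20 = 1, and ∂_2 has invariant factor 2 > 1, so H_1 = Z ⊕ Z/2.
  H_2: rank ker ∂_2 − rank ∂_3 = (20 − 20) − 0 = 0, and there is no ∂_3, so H_2 = 0.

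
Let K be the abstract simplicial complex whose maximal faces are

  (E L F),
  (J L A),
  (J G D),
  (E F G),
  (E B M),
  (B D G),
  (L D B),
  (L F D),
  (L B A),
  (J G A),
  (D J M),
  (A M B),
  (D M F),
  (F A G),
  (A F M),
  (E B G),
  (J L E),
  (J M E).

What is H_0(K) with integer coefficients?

H_0 = Z.

We work with the vertex ordering A < B < D < E < F < G < J < L < M. The simplices of K, each written with vertices in increasing order, are:

  0-simplices (9): A, B, D, E, F, G, J, L, M
  1-simplices (27): AB, AF, AG, AJ, AL, AM, BD, BE, BG, BL, BM, DF, DG, DJ, DL, DM, EF, EG, EJ, EL, EM, FG, FL, FM, GJ, JL, JM
  2-simplices (18): ABL, ABM, AFG, AFM, AGJ, AJL, BDG, BDL, BEG, BEM, DFL, DFM, DGJ, DJM, EFG, EFL, EJL, EJM

Hence C_0 ≅ Z^9, C_1 ≅ Z^27, C_2 ≅ Z^18.

The boundary map ∂_1: C_1 → C_0 maps an edge to its endpoints' difference, ∂[p,q] = q − p.
The 9×27 boundary matrix has rank 8 and Smith normal form diag(1,1,1,1,1,1,1,1).

Boundary ∂_2: C_2 → C_1 maps a triangle to the signed sum of its edges. For instance
  ∂ABM = BM − AM + AB,
  ∂AJL = JL − AL + AJ.
As a 27×18 matrix over Z this has rank 17, with invariant factors (1,1,1,1,1,1,1,1,1,1,1,1,1,1,1,1,1).

From H_k ≅ ker(∂_k) / im(∂_{k+1}) we obtain:

  H_0: rank C_0 − rank ∂_1 = 9 − 8 = 1, and the invariant factors of ∂_1 are all 1, so H_0 ≅ Z.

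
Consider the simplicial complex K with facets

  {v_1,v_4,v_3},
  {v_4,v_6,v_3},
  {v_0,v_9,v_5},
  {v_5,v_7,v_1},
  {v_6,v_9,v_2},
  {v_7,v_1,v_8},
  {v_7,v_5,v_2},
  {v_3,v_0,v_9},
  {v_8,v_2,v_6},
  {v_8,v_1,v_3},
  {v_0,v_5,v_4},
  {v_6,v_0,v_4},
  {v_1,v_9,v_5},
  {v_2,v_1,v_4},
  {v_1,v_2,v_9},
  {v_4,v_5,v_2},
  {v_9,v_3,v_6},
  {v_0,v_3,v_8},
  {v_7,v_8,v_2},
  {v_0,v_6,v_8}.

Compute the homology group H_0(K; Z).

H_0 ≅ Z.

Fix the vertex order v_0 < v_1 < v_2 < v_3 < v_4 < v_5 < v_6 < v_7 < v_8 < v_9 and write every simplex with vertices in increasing order. Then dim K = 2 and the simplices of K are:

  0-simplices (10): [v_0], [v_1], [v_2], [v_3], [v_4], [v_5], [v_6], [v_7], [v_8], [v_9]
  1-simplices (30): (30 of them)
  2-simplices (20): (20 of them)

Hence C_0 ≅ Z^10, C_1 ≅ Z^30, C_2 ≅ Z^20.

∂_1: C_1 → C_0 sends each edge [p,q] (with p < q) to q − p. For instance
  ∂[v_3,v_9] = [v_9] − [v_3].
This gives a 10×30 integer matrix of rank 9; reducing to Smith normal form yields diagonal entries (1,1,1,1,1,1,1,1,1).

∂_2: C_2 → C_1 acts by ∂[p,q,r] = [q,r] − [p,r] + [p,q]. For instance
  ∂[v_0,v_3,v_8] = [v_3,v_8] − [v_0,v_8] + [v_0,v_3],
  ∂[v_0,v_4,v_5] = [v_4,v_5] − [v_0,v_5] + [v_0,v_4].
This gives a 30×20 integer matrix of rank 20; reducing to Smith normal form yields diagonal entries (1,1,1,1,1,1,1,1,1,1,1,1,1,1,1,1,1,1,1,2).

Now H_k = ker ∂_k / im ∂_{k+1}, so:

  H_0: rank C_0 − rank ∂_1 = 10 − 9 = 1, and the invariant factors of ∂_1 are all 1, so H_0 = Z.

(K is a triangulation of the Klein bottle.)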